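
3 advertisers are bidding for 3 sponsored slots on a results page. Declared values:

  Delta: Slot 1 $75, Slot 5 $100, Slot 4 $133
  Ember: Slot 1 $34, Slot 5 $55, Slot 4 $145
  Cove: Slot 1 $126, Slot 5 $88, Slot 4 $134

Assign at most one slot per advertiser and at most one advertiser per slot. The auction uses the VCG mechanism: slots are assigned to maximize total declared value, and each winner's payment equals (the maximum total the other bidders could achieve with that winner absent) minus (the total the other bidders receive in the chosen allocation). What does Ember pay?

Ember pays $33.

Efficient allocation: Delta→Slot 5 ($100), Ember→Slot 4 ($145), Cove→Slot 1 ($126); total welfare W = $371.
Ember receives Slot 4 at value $145, so the others get W − 145 = $226.
Without Ember: best allocation of the remaining 2 bidders over all 3 slots is Delta→Slot 4 ($133), Cove→Slot 1 ($126), total $259.
VCG payment = (others' best without Ember) − (others' welfare with Ember) = 259 − 226 = $33.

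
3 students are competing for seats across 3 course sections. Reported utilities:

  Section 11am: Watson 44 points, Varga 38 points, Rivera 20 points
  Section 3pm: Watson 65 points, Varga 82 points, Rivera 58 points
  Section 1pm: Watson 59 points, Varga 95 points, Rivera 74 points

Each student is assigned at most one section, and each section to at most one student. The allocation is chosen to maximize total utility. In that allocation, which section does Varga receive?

Varga receives Section 3pm.

Optimal: Watson→Section 11am (44 points), Varga→Section 3pm (82 points), Rivera→Section 1pm (74 points) — total 44+82+74 = 200 points.
Max-entry greedy (repeatedly take the single best remaining cell) gives 180 points, worse by 20.
Swapping Rivera↔Watson (Rivera→Section 11am 20 points, Watson→Section 1pm 59 points) loses 39.
Checked against all permutations: 200 points is optimal.
Varga's own top section is Section 1pm (95 points), but forcing Varga→Section 1pm and reassigning the rest optimally gives only 197 points — worse by 3.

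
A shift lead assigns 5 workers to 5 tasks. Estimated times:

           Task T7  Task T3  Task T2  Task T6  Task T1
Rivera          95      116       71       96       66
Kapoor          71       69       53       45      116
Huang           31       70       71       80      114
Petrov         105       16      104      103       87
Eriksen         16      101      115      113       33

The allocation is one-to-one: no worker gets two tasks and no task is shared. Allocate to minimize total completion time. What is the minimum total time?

Optimal: Rivera→Task T2 (71 min), Kapoor→Task T6 (45 min), Huang→Task T7 (31 min), Petrov→Task T3 (16 min), Eriksen→Task T1 (33 min) — total 71+45+31+16+33 = 196 min.
Row-greedy (each worker in turn takes its cheapest remaining task) gives 273 min, worse by 77.
Next-best assignment: Rivera→Task T1, Kapoor→Task T6, Huang→Task T2, Petrov→Task T3, Eriksen→Task T7 = 214 min.
No other one-to-one assignment undercuts 196 min.

Minimum total: 196 min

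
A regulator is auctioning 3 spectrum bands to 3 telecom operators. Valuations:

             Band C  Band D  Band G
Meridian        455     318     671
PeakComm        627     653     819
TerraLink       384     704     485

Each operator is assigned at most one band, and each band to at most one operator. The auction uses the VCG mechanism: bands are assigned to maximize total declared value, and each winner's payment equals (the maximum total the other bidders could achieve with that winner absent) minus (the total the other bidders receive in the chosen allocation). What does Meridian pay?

Meridian pays $192M.

Efficient allocation: Meridian→Band G ($671M), PeakComm→Band C ($627M), TerraLink→Band D ($704M); total welfare W = $2002M.
Meridian receives Band G at value $671M, so the others get W − 671 = $1331M.
Without Meridian: best allocation of the remaining 2 bidders over all 3 bands is PeakComm→Band G ($819M), TerraLink→Band D ($704M), total $1523M.
VCG payment = (others' best without Meridian) − (others' welfare with Meridian) = 1523 − 1331 = $192M.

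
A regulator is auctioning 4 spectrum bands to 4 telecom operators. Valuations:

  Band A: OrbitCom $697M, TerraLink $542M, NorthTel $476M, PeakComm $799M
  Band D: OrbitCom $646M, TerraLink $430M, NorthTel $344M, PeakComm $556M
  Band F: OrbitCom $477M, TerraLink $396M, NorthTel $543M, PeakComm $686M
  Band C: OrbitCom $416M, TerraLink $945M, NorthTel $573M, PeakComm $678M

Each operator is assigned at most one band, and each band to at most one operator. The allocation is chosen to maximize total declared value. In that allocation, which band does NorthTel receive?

NorthTel receives Band F.

Optimal: OrbitCom→Band D ($646M), TerraLink→Band C ($945M), NorthTel→Band F ($543M), PeakComm→Band A ($799M) — total 646+945+543+799 = $2933M.
Row-greedy (each operator in turn takes its best remaining band) gives $2741M, worse by 192.
Next-best assignment: OrbitCom→Band D, TerraLink→Band C, NorthTel→Band A, PeakComm→Band F = $2753M.
NorthTel's own top band is Band C ($573M), but forcing NorthTel→Band C and reassigning the rest optimally gives only $2447M — worse by 486.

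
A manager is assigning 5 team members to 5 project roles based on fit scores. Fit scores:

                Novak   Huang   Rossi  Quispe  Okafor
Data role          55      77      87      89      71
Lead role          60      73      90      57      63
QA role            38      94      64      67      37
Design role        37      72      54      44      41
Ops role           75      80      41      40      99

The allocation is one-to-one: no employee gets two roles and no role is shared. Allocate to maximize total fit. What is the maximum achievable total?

Maximum total: 409 pts

Optimal: Novak→Design role (37 pts), Huang→QA role (94 pts), Rossi→Lead role (90 pts), Quispe→Data role (89 pts), Okafor→Ops role (99 pts) — total 37+94+90+89+99 = 409 pts.
Column-greedy (each role in turn goes to its best remaining employee) gives 389 pts, worse by 20.
Swapping Rossi↔Okafor (Rossi→Ops role 41 pts, Okafor→Lead role 63 pts) loses 85.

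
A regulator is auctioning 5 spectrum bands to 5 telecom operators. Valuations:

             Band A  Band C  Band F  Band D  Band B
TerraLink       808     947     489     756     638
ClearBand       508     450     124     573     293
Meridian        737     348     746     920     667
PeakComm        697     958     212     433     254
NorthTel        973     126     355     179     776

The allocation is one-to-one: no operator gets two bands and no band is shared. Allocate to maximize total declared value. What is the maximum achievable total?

Max total: $3888M

This is a one-to-one assignment (maximum-weight bipartite matching).
Optimal: TerraLink→Band B ($638M), ClearBand→Band D ($573M), Meridian→Band F ($746M), PeakComm→Band C ($958M), NorthTel→Band A ($973M) — total 638+573+746+958+973 = $3888M.
Next-best assignment: TerraLink→Band A, ClearBand→Band D, Meridian→Band F, PeakComm→Band C, NorthTel→Band B = $3861M.
Swapping TerraLink↔PeakComm (TerraLink→Band C $947M, PeakComm→Band B $254M) loses 395.
Every other assignment is strictly worse.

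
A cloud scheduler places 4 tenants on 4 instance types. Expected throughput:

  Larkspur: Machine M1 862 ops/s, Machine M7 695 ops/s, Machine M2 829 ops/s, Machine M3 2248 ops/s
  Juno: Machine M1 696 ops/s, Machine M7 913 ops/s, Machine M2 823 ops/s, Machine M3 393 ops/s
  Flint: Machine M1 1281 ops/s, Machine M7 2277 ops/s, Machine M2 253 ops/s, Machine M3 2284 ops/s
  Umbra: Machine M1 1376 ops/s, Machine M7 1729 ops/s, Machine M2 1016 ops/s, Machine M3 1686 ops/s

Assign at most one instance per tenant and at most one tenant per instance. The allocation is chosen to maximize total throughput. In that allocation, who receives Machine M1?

Optimal: Larkspur→Machine M3 (2248 ops/s), Juno→Machine M2 (823 ops/s), Flint→Machine M7 (2277 ops/s), Umbra→Machine M1 (1376 ops/s) — total 2248+823+2277+1376 = 6724 ops/s.
Column-greedy (each instance in turn goes to its best remaining tenant) gives 4875 ops/s, worse by 1849.
Next-best assignment: Larkspur→Machine M3, Juno→Machine M1, Flint→Machine M7, Umbra→Machine M2 = 6237 ops/s.
Swapping Juno↔Flint (Juno→Machine M7 913 ops/s, Flint→Machine M2 253 ops/s) loses 1934.
No other one-to-one assignment exceeds 6724 ops/s.
Umbra's own top instance is Machine M7 (1729 ops/s), but forcing Umbra→Machine M7 and reassigning the rest optimally gives only 6081 ops/s — worse by 643.

Umbra receives Machine M1.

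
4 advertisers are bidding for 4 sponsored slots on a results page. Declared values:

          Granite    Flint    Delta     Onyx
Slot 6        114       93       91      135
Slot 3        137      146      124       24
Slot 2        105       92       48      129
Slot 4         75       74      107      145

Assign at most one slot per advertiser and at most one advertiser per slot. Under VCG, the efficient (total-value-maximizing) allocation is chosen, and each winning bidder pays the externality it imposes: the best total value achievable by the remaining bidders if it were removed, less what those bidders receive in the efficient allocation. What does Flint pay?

Efficient allocation: Granite→Slot 6 ($114), Flint→Slot 3 ($146), Delta→Slot 4 ($107), Onyx→Slot 2 ($129); total welfare W = $496.
Flint receives Slot 3 at value $146, so the others get W − 146 = $350.
Without Flint: best allocation of the remaining 3 bidders over all 4 slots is Granite→Slot 6 ($114), Delta→Slot 3 ($124), Onyx→Slot 4 ($145), total $383.
VCG payment = (others' best without Flint) − (others' welfare with Flint) = 383 − 350 = $33.

Flint pays $33.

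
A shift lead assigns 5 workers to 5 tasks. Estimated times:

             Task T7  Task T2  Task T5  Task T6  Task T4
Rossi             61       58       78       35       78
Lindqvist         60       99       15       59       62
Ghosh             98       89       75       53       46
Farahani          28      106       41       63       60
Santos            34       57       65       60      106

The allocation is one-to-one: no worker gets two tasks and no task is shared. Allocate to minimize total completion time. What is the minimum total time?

This is the linear assignment problem.
Optimal: Rossi→Task T6 (35 min), Lindqvist→Task T5 (15 min), Ghosh→Task T4 (46 min), Farahani→Task T7 (28 min), Santos→Task T2 (57 min) — total 35+15+46+28+57 = 181 min.
Next-best assignment: Rossi→Task T2, Lindqvist→Task T5, Ghosh→Task T4, Farahani→Task T7, Santos→Task T6 = 207 min.
Swapping Farahani↔Lindqvist (Farahani→Task T5 41 min, Lindqvist→Task T7 60 min) adds 58.
Every other assignment is strictly worse.

Minimum total: 181 min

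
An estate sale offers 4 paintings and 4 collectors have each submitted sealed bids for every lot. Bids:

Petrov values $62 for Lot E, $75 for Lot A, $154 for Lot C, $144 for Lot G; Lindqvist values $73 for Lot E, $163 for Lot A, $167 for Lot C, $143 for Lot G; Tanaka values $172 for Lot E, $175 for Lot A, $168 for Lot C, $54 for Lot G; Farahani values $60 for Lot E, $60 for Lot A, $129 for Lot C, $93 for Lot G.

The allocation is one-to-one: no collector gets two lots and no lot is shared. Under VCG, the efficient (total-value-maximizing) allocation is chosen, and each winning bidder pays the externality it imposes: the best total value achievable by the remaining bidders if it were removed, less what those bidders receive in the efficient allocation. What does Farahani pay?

Farahani pays $10.

Efficient allocation: Petrov→Lot G ($144), Lindqvist→Lot A ($163), Tanaka→Lot E ($172), Farahani→Lot C ($129); total welfare W = $608.
Farahani receives Lot C at value $129, so the others get W − 129 = $479.
Without Farahani: best allocation of the remaining 3 bidders over all 4 lots is Petrov→Lot C ($154), Lindqvist→Lot A ($163), Tanaka→Lot E ($172), total $489.
VCG payment = (others' best without Farahani) − (others' welfare with Farahani) = 489 − 479 = $10.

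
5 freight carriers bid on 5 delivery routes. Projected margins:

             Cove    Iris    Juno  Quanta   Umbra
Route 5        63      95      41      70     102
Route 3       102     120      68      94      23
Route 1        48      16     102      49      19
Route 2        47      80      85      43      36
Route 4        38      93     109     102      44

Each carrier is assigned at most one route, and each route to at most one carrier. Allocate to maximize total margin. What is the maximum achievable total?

Maximum total: $488k

Treat this as an assignment problem: match each carrier to one route.
Optimal: Cove→Route 3 ($102k), Iris→Route 2 ($80k), Juno→Route 1 ($102k), Quanta→Route 4 ($102k), Umbra→Route 5 ($102k) — total 102+80+102+102+102 = $488k.
Max-entry greedy (repeatedly take the single best remaining cell) gives $427k, worse by 61.
Swapping Juno↔Iris (Juno→Route 2 $85k, Iris→Route 1 $16k) loses 81.
Checked against all permutations: $488k is optimal.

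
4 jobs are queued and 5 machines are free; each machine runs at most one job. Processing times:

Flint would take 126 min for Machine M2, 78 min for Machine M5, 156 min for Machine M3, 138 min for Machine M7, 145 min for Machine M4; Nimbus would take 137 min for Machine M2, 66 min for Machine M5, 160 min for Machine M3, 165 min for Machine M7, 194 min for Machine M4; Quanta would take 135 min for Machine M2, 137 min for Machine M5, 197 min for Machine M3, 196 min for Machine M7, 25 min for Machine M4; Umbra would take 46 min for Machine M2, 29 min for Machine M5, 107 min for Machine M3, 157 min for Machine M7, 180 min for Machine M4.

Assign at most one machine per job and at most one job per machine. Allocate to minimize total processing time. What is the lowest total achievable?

Min total: 275 min

Optimal: Flint→Machine M7 (138 min), Nimbus→Machine M5 (66 min), Quanta→Machine M4 (25 min), Umbra→Machine M2 (46 min) — total 138+66+25+46 = 275 min.
Column-greedy (each machine in turn goes to its cheapest remaining job) gives 464 min, worse by 189.
Swapping Nimbus↔Quanta (Nimbus→Machine M4 194 min, Quanta→Machine M5 137 min) adds 240.
Checked against all permutations: 275 min is optimal.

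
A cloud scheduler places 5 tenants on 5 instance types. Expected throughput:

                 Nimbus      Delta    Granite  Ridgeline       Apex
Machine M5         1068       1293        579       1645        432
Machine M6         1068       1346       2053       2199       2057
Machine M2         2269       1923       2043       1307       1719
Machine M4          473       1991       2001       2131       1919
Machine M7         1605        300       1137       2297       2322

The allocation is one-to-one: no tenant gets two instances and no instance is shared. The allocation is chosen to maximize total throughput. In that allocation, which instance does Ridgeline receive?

Ridgeline receives Machine M5.

This is a one-to-one assignment (maximum-weight bipartite matching).
Optimal: Nimbus→Machine M2 (2269 ops/s), Delta→Machine M4 (1991 ops/s), Granite→Machine M6 (2053 ops/s), Ridgeline→Machine M5 (1645 ops/s), Apex→Machine M7 (2322 ops/s) — total 2269+1991+2053+1645+2322 = 10280 ops/s.
Max-entry greedy (repeatedly take the single best remaining cell) gives 10084 ops/s, worse by 196.
Next-best assignment: Nimbus→Machine M2, Delta→Machine M5, Granite→Machine M4, Ridgeline→Machine M6, Apex→Machine M7 = 10084 ops/s.
Ridgeline's own top instance is Machine M7 (2297 ops/s), but forcing Ridgeline→Machine M7 and reassigning the rest optimally gives only 9917 ops/s — worse by 363.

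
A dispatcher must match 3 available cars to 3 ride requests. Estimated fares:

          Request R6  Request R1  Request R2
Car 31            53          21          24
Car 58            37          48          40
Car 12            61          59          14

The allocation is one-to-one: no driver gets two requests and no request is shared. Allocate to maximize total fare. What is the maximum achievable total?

This is a one-to-one assignment (maximum-weight bipartite matching).
Optimal: Car 31→Request R6 ($53), Car 58→Request R2 ($40), Car 12→Request R1 ($59) — total 53+40+59 = $152.
Column-greedy (each request in turn goes to its best remaining driver) gives $133, worse by 19.

Maximum total: $152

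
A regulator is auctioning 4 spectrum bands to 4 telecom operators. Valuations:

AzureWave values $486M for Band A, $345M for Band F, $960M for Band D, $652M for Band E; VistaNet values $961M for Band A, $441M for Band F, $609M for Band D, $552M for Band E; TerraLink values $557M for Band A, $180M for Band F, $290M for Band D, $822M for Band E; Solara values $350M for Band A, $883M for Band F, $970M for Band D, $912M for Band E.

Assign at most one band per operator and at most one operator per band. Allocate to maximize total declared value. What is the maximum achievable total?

Maximum total: $3626M

Treat this as an assignment problem: match each operator to one band.
Optimal: AzureWave→Band D ($960M), VistaNet→Band A ($961M), TerraLink→Band E ($822M), Solara→Band F ($883M) — total 960+961+822+883 = $3626M.
Max-entry greedy (repeatedly take the single best remaining cell) gives $3098M, worse by 528.
Swapping AzureWave↔Solara (AzureWave→Band F $345M, Solara→Band D $970M) loses 528.
Checked against all permutations: $3626M is optimal.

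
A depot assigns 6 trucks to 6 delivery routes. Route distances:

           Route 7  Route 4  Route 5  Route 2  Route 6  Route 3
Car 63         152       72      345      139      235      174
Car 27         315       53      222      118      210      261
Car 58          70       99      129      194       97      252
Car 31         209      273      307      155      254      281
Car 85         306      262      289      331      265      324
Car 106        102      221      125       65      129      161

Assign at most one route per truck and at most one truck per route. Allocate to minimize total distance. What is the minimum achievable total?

Min total: 842 km

Treat this as an assignment problem: match each truck to one route.
Optimal: Car 63→Route 3 (174 km), Car 27→Route 4 (53 km), Car 58→Route 7 (70 km), Car 31→Route 2 (155 km), Car 85→Route 6 (265 km), Car 106→Route 5 (125 km) — total 174+53+70+155+265+125 = 842 km.
Column-greedy (each route in turn goes to its cheapest remaining truck) gives 965 km, worse by 123.
Checked against all permutations: 842 km is optimal.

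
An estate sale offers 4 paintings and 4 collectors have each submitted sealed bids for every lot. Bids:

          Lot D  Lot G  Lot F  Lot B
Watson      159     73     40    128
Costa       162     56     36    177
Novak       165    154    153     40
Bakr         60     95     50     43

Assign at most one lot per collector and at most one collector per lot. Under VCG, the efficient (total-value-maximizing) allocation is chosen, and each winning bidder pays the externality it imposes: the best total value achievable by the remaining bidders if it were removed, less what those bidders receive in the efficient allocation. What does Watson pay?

Watson pays $12.

Efficient allocation: Watson→Lot D ($159), Costa→Lot B ($177), Novak→Lot F ($153), Bakr→Lot G ($95); total welfare W = $584.
Watson receives Lot D at value $159, so the others get W − 159 = $425.
Without Watson: best allocation of the remaining 3 bidders over all 4 lots is Costa→Lot B ($177), Novak→Lot D ($165), Bakr→Lot G ($95), total $437.
VCG payment = (others' best without Watson) − (others' welfare with Watson) = 437 − 425 = $12.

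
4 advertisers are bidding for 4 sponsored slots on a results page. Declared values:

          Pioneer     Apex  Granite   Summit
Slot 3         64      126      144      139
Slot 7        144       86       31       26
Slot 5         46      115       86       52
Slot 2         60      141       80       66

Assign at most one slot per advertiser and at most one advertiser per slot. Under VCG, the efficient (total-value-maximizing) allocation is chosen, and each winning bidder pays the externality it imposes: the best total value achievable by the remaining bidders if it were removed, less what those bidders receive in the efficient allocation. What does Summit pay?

Efficient allocation: Pioneer→Slot 7 ($144), Apex→Slot 2 ($141), Granite→Slot 5 ($86), Summit→Slot 3 ($139); total welfare W = $510.
Summit receives Slot 3 at value $139, so the others get W − 139 = $371.
Without Summit: best allocation of the remaining 3 bidders over all 4 slots is Pioneer→Slot 7 ($144), Apex→Slot 2 ($141), Granite→Slot 3 ($144), total $429.
VCG payment = (others' best without Summit) − (others' welfare with Summit) = 429 − 371 = $58.

Summit pays $58.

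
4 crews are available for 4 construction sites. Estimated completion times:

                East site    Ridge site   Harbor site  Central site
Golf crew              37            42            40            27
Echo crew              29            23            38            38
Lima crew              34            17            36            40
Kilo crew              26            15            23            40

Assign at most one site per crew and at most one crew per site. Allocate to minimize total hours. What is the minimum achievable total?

Minimum total: 96 hours

Optimal: Golf crew→Central site (27 hours), Echo crew→East site (29 hours), Lima crew→Ridge site (17 hours), Kilo crew→Harbor site (23 hours) — total 27+29+17+23 = 96 hours.
Row-greedy (each crew in turn takes its cheapest remaining site) gives 107 hours, worse by 11.
Swapping Lima crew↔Echo crew (Lima crew→East site 34 hours, Echo crew→Ridge site 23 hours) adds 11.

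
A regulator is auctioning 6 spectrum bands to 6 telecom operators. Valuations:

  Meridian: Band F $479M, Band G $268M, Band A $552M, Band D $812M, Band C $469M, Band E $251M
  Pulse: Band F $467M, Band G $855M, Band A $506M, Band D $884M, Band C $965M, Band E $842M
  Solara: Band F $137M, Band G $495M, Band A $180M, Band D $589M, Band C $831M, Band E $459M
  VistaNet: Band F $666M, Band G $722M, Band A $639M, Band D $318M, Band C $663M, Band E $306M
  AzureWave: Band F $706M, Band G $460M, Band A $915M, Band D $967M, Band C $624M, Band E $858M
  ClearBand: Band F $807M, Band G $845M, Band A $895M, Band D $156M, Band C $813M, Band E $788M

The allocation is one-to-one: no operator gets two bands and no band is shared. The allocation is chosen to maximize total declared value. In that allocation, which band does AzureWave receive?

Treat this as an assignment problem: match each operator to one band.
Optimal: Meridian→Band D ($812M), Pulse→Band E ($842M), Solara→Band C ($831M), VistaNet→Band G ($722M), AzureWave→Band A ($915M), ClearBand→Band F ($807M) — total 812+842+831+722+915+807 = $4929M.
Row-greedy (each operator in turn takes its best remaining band) gives $4641M, worse by 288.
Next-best assignment: Meridian→Band D, Pulse→Band G, Solara→Band C, VistaNet→Band F, AzureWave→Band E, ClearBand→Band A = $4917M.
No other one-to-one assignment exceeds $4929M.
AzureWave's own top band is Band D ($967M), but forcing AzureWave→Band D and reassigning the rest optimally gives only $4736M — worse by 193.

AzureWave receives Band A.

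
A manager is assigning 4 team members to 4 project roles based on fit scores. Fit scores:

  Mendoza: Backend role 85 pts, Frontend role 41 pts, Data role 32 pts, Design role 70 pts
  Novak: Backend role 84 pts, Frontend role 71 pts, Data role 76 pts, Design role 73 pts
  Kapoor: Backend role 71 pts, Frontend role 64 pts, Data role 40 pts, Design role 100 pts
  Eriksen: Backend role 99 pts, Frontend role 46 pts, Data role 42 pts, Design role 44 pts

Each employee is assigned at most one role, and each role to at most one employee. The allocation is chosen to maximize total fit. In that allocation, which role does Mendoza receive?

Mendoza receives Frontend role.

This is the linear assignment problem.
Optimal: Mendoza→Frontend role (41 pts), Novak→Data role (76 pts), Kapoor→Design role (100 pts), Eriksen→Backend role (99 pts) — total 41+76+100+99 = 316 pts.
Row-greedy (each employee in turn takes its best remaining role) gives 307 pts, worse by 9.
Mendoza's own top role is Backend role (85 pts), but forcing Mendoza→Backend role and reassigning the rest optimally gives only 307 pts — worse by 9.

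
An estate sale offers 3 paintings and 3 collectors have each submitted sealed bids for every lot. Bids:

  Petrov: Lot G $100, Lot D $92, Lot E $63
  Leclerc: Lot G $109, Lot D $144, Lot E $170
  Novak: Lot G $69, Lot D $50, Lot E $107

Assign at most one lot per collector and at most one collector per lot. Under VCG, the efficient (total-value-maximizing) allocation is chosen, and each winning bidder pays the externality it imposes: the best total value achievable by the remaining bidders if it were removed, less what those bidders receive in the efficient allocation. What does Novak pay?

Novak pays $26.

Efficient allocation: Petrov→Lot G ($100), Leclerc→Lot D ($144), Novak→Lot E ($107); total welfare W = $351.
Novak receives Lot E at value $107, so the others get W − 107 = $244.
Without Novak: best allocation of the remaining 2 bidders over all 3 lots is Petrov→Lot G ($100), Leclerc→Lot E ($170), total $270.
VCG payment = (others' best without Novak) − (others' welfare with Novak) = 270 − 244 = $26.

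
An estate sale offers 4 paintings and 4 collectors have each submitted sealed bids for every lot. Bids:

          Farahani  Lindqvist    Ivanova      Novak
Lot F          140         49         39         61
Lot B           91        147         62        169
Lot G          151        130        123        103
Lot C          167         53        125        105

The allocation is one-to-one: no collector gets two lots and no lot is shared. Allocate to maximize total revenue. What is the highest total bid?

This is a one-to-one assignment (maximum-weight bipartite matching).
Optimal: Farahani→Lot F ($140), Lindqvist→Lot G ($130), Ivanova→Lot C ($125), Novak→Lot B ($169) — total 140+130+125+169 = $564.
Max-entry greedy (repeatedly take the single best remaining cell) gives $505, worse by 59.
No other one-to-one assignment exceeds $564.

Maximum total: $564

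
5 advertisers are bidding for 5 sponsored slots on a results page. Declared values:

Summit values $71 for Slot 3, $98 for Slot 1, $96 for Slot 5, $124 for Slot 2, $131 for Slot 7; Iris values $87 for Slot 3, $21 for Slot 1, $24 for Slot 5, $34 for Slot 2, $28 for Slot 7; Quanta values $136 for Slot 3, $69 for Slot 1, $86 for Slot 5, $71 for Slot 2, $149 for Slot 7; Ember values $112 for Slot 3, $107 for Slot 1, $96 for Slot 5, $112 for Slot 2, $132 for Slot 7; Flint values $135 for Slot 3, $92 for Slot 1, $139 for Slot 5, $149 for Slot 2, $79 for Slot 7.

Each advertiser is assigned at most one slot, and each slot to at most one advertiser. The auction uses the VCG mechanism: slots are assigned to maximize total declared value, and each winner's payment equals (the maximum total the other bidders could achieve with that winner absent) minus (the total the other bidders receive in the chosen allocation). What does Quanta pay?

Quanta pays $25.

Efficient allocation: Summit→Slot 2 ($124), Iris→Slot 3 ($87), Quanta→Slot 7 ($149), Ember→Slot 1 ($107), Flint→Slot 5 ($139); total welfare W = $606.
Quanta receives Slot 7 at value $149, so the others get W − 149 = $457.
Without Quanta: best allocation of the remaining 4 bidders over all 5 slots is Summit→Slot 2 ($124), Iris→Slot 3 ($87), Ember→Slot 7 ($132), Flint→Slot 5 ($139), total $482.
VCG payment = (others' best without Quanta) − (others' welfare with Quanta) = 482 − 457 = $25.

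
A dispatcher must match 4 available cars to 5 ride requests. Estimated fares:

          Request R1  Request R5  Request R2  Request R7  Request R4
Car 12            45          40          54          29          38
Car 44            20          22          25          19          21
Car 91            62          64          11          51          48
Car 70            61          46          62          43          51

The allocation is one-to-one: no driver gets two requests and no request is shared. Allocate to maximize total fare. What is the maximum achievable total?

Optimal: Car 12→Request R2 ($54), Car 44→Request R4 ($21), Car 91→Request R5 ($64), Car 70→Request R1 ($61) — total 54+21+64+61 = $200.
Column-greedy (each request in turn goes to its best remaining driver) gives $181, worse by 19.
Swapping Car 70↔Car 91 (Car 70→Request R5 $46, Car 91→Request R1 $62) loses 17.
Every other assignment is strictly worse.

Maximum total: $200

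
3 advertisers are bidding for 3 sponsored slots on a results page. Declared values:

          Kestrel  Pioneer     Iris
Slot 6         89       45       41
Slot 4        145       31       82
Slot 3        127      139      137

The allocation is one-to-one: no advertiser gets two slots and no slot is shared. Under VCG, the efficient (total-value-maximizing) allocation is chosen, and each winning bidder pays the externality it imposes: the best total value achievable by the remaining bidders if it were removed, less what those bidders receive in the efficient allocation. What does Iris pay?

Iris pays $94.

Efficient allocation: Kestrel→Slot 4 ($145), Pioneer→Slot 6 ($45), Iris→Slot 3 ($137); total welfare W = $327.
Iris receives Slot 3 at value $137, so the others get W − 137 = $190.
Without Iris: best allocation of the remaining 2 bidders over all 3 slots is Kestrel→Slot 4 ($145), Pioneer→Slot 3 ($139), total $284.
VCG payment = (others' best without Iris) − (others' welfare with Iris) = 284 − 190 = $94.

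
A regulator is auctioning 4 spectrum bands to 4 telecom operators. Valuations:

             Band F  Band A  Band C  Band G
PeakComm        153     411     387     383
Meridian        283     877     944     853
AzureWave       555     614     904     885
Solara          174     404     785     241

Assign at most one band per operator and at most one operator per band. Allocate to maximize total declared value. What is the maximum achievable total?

Maximum total: $2700M

Optimal: PeakComm→Band F ($153M), Meridian→Band A ($877M), AzureWave→Band G ($885M), Solara→Band C ($785M) — total 153+877+885+785 = $2700M.
Max-entry greedy (repeatedly take the single best remaining cell) gives $2414M, worse by 286.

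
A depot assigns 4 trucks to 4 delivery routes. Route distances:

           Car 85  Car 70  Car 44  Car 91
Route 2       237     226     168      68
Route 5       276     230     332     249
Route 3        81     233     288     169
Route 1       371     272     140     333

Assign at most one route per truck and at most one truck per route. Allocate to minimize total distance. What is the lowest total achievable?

Min total: 519 km

This is the linear assignment problem.
Optimal: Car 85→Route 3 (81 km), Car 70→Route 5 (230 km), Car 44→Route 1 (140 km), Car 91→Route 2 (68 km) — total 81+230+140+68 = 519 km.
Row-greedy (each truck in turn takes its cheapest remaining route) gives 696 km, worse by 177.
Next-best assignment: Car 85→Route 3, Car 70→Route 2, Car 44→Route 1, Car 91→Route 5 = 696 km.
Every other assignment is strictly worse.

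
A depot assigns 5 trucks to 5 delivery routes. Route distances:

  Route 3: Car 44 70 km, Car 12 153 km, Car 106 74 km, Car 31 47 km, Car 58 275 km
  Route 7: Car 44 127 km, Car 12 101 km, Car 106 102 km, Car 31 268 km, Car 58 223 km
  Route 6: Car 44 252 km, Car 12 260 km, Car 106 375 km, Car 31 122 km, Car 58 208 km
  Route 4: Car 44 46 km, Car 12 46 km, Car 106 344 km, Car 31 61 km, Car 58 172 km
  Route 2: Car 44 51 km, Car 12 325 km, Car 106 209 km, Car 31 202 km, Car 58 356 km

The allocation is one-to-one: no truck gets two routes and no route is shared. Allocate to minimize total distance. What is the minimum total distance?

Optimal: Car 44→Route 2 (51 km), Car 12→Route 4 (46 km), Car 106→Route 7 (102 km), Car 31→Route 3 (47 km), Car 58→Route 6 (208 km) — total 51+46+102+47+208 = 454 km.
Column-greedy (each route in turn goes to its cheapest remaining truck) gives 611 km, worse by 157.
Next-best assignment: Car 44→Route 2, Car 12→Route 7, Car 106→Route 3, Car 31→Route 4, Car 58→Route 6 = 495 km.
No other one-to-one assignment undercuts 454 km.

Min total: 454 km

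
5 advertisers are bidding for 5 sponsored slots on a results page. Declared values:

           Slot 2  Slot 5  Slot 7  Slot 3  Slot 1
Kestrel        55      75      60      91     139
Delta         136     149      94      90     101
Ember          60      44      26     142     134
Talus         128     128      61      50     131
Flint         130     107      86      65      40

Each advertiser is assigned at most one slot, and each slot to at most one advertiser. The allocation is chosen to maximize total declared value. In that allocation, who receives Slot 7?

Optimal: Kestrel→Slot 1 ($139), Delta→Slot 5 ($149), Ember→Slot 3 ($142), Talus→Slot 2 ($128), Flint→Slot 7 ($86) — total 139+149+142+128+86 = $644.
Max-entry greedy (repeatedly take the single best remaining cell) gives $621, worse by 23.
Next-best assignment: Kestrel→Slot 1, Delta→Slot 7, Ember→Slot 3, Talus→Slot 5, Flint→Slot 2 = $633.
Checked against all permutations: $644 is optimal.
Flint's own top slot is Slot 2 ($130), but forcing Flint→Slot 2 and reassigning the rest optimally gives only $633 — worse by 11.

Flint receives Slot 7.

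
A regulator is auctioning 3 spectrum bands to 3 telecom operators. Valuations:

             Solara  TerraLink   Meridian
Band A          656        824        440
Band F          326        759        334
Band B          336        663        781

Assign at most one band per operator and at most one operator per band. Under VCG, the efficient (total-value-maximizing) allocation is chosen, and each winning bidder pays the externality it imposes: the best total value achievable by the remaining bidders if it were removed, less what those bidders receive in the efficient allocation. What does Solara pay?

Solara pays $65M.

Efficient allocation: Solara→Band A ($656M), TerraLink→Band F ($759M), Meridian→Band B ($781M); total welfare W = $2196M.
Solara receives Band A at value $656M, so the others get W − 656 = $1540M.
Without Solara: best allocation of the remaining 2 bidders over all 3 bands is TerraLink→Band A ($824M), Meridian→Band B ($781M), total $1605M.
VCG payment = (others' best without Solara) − (others' welfare with Solara) = 1605 − 1540 = $65M.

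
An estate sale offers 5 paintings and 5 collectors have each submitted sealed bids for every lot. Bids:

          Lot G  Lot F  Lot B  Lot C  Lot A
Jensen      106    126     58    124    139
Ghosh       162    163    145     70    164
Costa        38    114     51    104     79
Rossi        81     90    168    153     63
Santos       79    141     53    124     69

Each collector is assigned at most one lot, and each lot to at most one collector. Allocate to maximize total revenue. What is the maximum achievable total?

Maximum total: $714

Treat this as an assignment problem: match each collector to one lot.
Optimal: Jensen→Lot A ($139), Ghosh→Lot G ($162), Costa→Lot C ($104), Rossi→Lot B ($168), Santos→Lot F ($141) — total 139+162+104+168+141 = $714.
Max-entry greedy (repeatedly take the single best remaining cell) gives $635, worse by 79.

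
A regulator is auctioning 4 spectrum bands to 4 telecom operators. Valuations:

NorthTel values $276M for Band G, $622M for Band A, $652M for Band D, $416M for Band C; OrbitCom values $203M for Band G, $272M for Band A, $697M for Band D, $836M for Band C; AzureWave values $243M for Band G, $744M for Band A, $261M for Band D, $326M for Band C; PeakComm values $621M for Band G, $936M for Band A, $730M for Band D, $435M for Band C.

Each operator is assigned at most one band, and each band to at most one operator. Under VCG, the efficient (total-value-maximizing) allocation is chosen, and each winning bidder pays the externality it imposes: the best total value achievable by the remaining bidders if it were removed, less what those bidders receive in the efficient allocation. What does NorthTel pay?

Efficient allocation: NorthTel→Band D ($652M), OrbitCom→Band C ($836M), AzureWave→Band A ($744M), PeakComm→Band G ($621M); total welfare W = $2853M.
NorthTel receives Band D at value $652M, so the others get W − 652 = $2201M.
Without NorthTel: best allocation of the remaining 3 bidders over all 4 bands is OrbitCom→Band C ($836M), AzureWave→Band A ($744M), PeakComm→Band D ($730M), total $2310M.
VCG payment = (others' best without NorthTel) − (others' welfare with NorthTel) = 2310 − 2201 = $109M.

NorthTel pays $109M.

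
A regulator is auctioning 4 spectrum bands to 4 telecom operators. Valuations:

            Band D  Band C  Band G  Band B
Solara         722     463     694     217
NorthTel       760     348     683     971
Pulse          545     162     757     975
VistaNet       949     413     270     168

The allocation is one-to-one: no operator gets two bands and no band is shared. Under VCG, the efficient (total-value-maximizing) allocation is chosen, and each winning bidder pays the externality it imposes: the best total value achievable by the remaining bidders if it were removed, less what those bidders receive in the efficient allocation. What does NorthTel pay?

NorthTel pays $449M.

Efficient allocation: Solara→Band C ($463M), NorthTel→Band B ($971M), Pulse→Band G ($757M), VistaNet→Band D ($949M); total welfare W = $3140M.
NorthTel receives Band B at value $971M, so the others get W − 971 = $2169M.
Without NorthTel: best allocation of the remaining 3 bidders over all 4 bands is Solara→Band G ($694M), Pulse→Band B ($975M), VistaNet→Band D ($949M), total $2618M.
VCG payment = (others' best without NorthTel) − (others' welfare with NorthTel) = 2618 − 2169 = $449M.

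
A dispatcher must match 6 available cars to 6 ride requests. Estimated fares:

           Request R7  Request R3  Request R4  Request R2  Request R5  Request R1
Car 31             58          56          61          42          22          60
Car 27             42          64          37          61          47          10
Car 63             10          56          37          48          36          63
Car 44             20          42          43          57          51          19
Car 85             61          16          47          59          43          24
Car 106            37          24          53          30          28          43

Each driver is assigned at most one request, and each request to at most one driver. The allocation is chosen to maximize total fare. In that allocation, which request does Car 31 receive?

Optimal: Car 31→Request R7 ($58), Car 27→Request R3 ($64), Car 63→Request R1 ($63), Car 44→Request R5 ($51), Car 85→Request R2 ($59), Car 106→Request R4 ($53) — total 58+64+63+51+59+53 = $348.
Checked against all permutations: $348 is optimal.
Car 31's own top request is Request R4 ($61), but forcing Car 31→Request R4 and reassigning the rest optimally gives only $335 — worse by 13.

Car 31 receives Request R7.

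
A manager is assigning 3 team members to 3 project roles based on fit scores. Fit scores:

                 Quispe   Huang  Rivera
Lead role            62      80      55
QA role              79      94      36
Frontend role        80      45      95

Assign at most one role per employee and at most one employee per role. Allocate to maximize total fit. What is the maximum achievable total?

Max total: 254 pts

This is a one-to-one assignment (maximum-weight bipartite matching).
Optimal: Quispe→QA role (79 pts), Huang→Lead role (80 pts), Rivera→Frontend role (95 pts) — total 79+80+95 = 254 pts.
Row-greedy (each employee in turn takes its best remaining role) gives 229 pts, worse by 25.
Next-best assignment: Quispe→Lead role, Huang→QA role, Rivera→Frontend role = 251 pts.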